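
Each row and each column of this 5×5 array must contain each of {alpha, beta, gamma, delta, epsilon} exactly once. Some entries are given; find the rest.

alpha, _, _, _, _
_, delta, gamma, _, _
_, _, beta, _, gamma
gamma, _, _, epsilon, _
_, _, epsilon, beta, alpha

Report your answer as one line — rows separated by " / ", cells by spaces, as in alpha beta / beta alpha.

alpha epsilon delta gamma beta / beta delta gamma alpha epsilon / epsilon alpha beta delta gamma / gamma beta alpha epsilon delta / delta gamma epsilon beta alpha

Cell (r1,c3): row 1 has {alpha}; column 3 has {beta,gamma,epsilon} → delta.
Cell (r1,c4): row 1 has {alpha,delta}; column 4 has {beta,epsilon} → gamma.
Cell (r2,c4): row 2 has {gamma,delta}; column 4 has {beta,gamma,epsilon} → alpha.
Cell (r3,c4): row 3 has {beta,gamma}; column 4 has {alpha,beta,gamma,epsilon} → delta.
Cell (r4,c3): row 4 has {gamma,epsilon}; column 3 has {beta,gamma,delta,epsilon} → alpha.
Cell (r5,c1): row 5 has {alpha,beta,epsilon}; column 1 has {alpha,gamma} → delta.
Cell (r5,c2): row 5 has {alpha,beta,delta,epsilon}; column 2 has {delta} → gamma.
Cell (r3,c1): row 3 has {beta,gamma,delta}; column 1 has {alpha,gamma,delta} → epsilon.
Cell (r3,c2): row 3 has {beta,gamma,delta,epsilon}; column 2 has {gamma,delta} → alpha.
Cell (r4,c2): row 4 has {alpha,gamma,epsilon}; column 2 has {alpha,gamma,delta} → beta.
Cell (r4,c5): row 4 has {alpha,beta,gamma,epsilon}; column 5 has {alpha,gamma} → delta.
Cell (r1,c2): row 1 has {alpha,gamma,delta}; column 2 has {alpha,beta,gamma,delta} → epsilon.
Cell (r1,c5): row 1 has {alpha,gamma,delta,epsilon}; column 5 has {alpha,gamma,delta} → beta.
Cell (r2,c1): row 2 has {alpha,gamma,delta}; column 1 has {alpha,gamma,delta,epsilon} → beta.
Cell (r2,c5): row 2 has {alpha,beta,gamma,delta}; column 5 has {alpha,beta,gamma,delta} → epsilon.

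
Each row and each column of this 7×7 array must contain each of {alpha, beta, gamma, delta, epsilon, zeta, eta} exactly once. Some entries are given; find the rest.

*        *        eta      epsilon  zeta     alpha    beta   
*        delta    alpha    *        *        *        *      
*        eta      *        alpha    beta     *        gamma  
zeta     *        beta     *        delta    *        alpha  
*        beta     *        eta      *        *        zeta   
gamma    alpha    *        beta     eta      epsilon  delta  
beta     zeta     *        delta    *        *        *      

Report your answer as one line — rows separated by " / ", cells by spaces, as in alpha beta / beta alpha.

delta gamma eta epsilon zeta alpha beta / eta delta alpha zeta gamma beta epsilon / epsilon eta delta alpha beta zeta gamma / zeta epsilon beta gamma delta eta alpha / alpha beta gamma eta epsilon delta zeta / gamma alpha zeta beta eta epsilon delta / beta zeta epsilon delta alpha gamma eta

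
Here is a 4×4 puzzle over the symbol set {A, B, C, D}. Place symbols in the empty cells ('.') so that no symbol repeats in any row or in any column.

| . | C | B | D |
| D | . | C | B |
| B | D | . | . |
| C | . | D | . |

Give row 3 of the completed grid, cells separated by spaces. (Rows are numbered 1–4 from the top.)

B D A C

(r1,c1): row 1 has {B,C,D}; column 1 has {B,C,D}, so it must be A.
(r2,c2): row 2 has {B,C,D}; column 2 has {C,D}, so it must be A.
(r3,c3): row 3 has {B,D}; column 3 has {B,C,D}, so it must be A.
(r3,c4): row 3 has {A,B,D}; column 4 has {B,D}, so it must be C.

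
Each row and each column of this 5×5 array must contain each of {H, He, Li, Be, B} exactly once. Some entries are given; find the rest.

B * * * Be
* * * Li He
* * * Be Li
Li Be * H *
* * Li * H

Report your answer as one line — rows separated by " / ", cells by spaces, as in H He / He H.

B Li H He Be / H B Be Li He / He H B Be Li / Li Be He H B / Be He Li B H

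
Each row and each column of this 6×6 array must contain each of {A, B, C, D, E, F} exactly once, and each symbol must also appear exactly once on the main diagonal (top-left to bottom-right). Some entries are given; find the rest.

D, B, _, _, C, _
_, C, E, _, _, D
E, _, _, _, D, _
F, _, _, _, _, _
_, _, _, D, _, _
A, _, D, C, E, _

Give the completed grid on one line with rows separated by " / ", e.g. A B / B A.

At row 2, column 1: row 2 has {C,D,E}; column 1 has {A,D,E,F}; that leaves B.
At row 5, column 1: row 5 has {D}; column 1 has {A,B,D,E,F}; that leaves C.
At row 6, column 2: row 6 has {A,C,D,E}; column 2 has {B,C}; that leaves F.
At row 6, column 6: row 6 has {A,C,D,E,F}; column 6 has {D}; the diagonal has {C,D}; that leaves B.
At row 3, column 2: row 3 has {D,E}; column 2 has {B,C,F}; that leaves A.
At row 3, column 3: row 3 has {A,D,E}; column 3 has {D,E}; the diagonal has {B,C,D}; that leaves F.
At row 3, column 4: row 3 has {A,D,E,F}; column 4 has {C,D}; that leaves B.
At row 3, column 6: row 3 has {A,B,D,E,F}; column 6 has {B,D}; that leaves C.
At row 5, column 2: row 5 has {C,D}; column 2 has {A,B,C,F}; that leaves E.
At row 5, column 5: row 5 has {C,D,E}; column 5 has {C,D,E}; the diagonal has {B,C,D,F}; that leaves A.
At row 5, column 6: row 5 has {A,C,D,E}; column 6 has {B,C,D}; that leaves F.
At row 1, column 3: row 1 has {B,C,D}; column 3 has {D,E,F}; that leaves A.
At row 1, column 6: row 1 has {A,B,C,D}; column 6 has {B,C,D,F}; that leaves E.
At row 2, column 5: row 2 has {B,C,D,E}; column 5 has {A,C,D,E}; that leaves F.
At row 4, column 2: row 4 has {F}; column 2 has {A,B,C,E,F}; that leaves D.
At row 4, column 4: row 4 has {D,F}; column 4 has {B,C,D}; the diagonal has {A,B,C,D,F}; that leaves E.
At row 4, column 5: row 4 has {D,E,F}; column 5 has {A,C,D,E,F}; that leaves B.
At row 4, column 6: row 4 has {B,D,E,F}; column 6 has {B,C,D,E,F}; that leaves A.
At row 5, column 3: row 5 has {A,C,D,E,F}; column 3 has {A,D,E,F}; that leaves B.
At row 1, column 4: row 1 has {A,B,C,D,E}; column 4 has {B,C,D,E}; that leaves F.
At row 2, column 4: row 2 has {B,C,D,E,F}; column 4 has {B,C,D,E,F}; that leaves A.
At row 4, column 3: row 4 has {A,B,D,E,F}; column 3 has {A,B,D,E,F}; that leaves C.

D B A F C E / B C E A F D / E A F B D C / F D C E B A / C E B D A F / A F D C E B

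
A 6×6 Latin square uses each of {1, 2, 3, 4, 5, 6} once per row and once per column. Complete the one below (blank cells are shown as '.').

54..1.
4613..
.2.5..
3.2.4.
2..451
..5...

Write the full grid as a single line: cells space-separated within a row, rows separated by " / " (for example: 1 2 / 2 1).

(r2,c5): row 2 has {1,3,4,6}; column 5 has {1,4,5}, so it must be 2.
(r2,c6): row 2 has {1,2,3,4,6}; column 6 has {1}, so it must be 5.
(r4,c6): row 4 has {2,3,4}; column 6 has {1,5}, so it must be 6.
(r5,c2): row 5 has {1,2,4,5}; column 2 has {2,4,6}, so it must be 3.
(r5,c3): row 5 has {1,2,3,4,5}; column 3 has {1,2,5}, so it must be 6.
(r6,c2): row 6 has {5}; column 2 has {2,3,4,6}, so it must be 1.
(r1,c3): row 1 has {1,4,5}; column 3 has {1,2,5,6}, so it must be 3.
(r1,c6): row 1 has {1,3,4,5}; column 6 has {1,5,6}, so it must be 2.
(r3,c3): row 3 has {2,5}; column 3 has {1,2,3,5,6}, so it must be 4.
(r3,c6): row 3 has {2,4,5}; column 6 has {1,2,5,6}, so it must be 3.
(r4,c2): row 4 has {2,3,4,6}; column 2 has {1,2,3,4,6}, so it must be 5.
(r4,c4): row 4 has {2,3,4,5,6}; column 4 has {3,4,5}, so it must be 1.
(r6,c1): row 6 has {1,5}; column 1 has {2,3,4,5}, so it must be 6.
(r6,c4): row 6 has {1,5,6}; column 4 has {1,3,4,5}, so it must be 2.
(r6,c5): row 6 has {1,2,5,6}; column 5 has {1,2,4,5}, so it must be 3.
(r6,c6): row 6 has {1,2,3,5,6}; column 6 has {1,2,3,5,6}, so it must be 4.
(r1,c4): row 1 has {1,2,3,4,5}; column 4 has {1,2,3,4,5}, so it must be 6.
(r3,c1): row 3 has {2,3,4,5}; column 1 has {2,3,4,5,6}, so it must be 1.
(r3,c5): row 3 has {1,2,3,4,5}; column 5 has {1,2,3,4,5}, so it must be 6.

5 4 3 6 1 2 / 4 6 1 3 2 5 / 1 2 4 5 6 3 / 3 5 2 1 4 6 / 2 3 6 4 5 1 / 6 1 5 2 3 4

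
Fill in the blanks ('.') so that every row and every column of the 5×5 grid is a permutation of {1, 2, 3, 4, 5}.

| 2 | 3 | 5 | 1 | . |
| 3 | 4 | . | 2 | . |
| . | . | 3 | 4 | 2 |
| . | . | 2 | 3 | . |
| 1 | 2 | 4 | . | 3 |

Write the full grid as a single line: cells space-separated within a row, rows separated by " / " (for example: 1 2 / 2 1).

At row 1, column 5: row 1 has {1,2,3,5}; column 5 has {2,3}; that leaves 4.
At row 2, column 3: row 2 has {2,3,4}; column 3 has {2,3,4,5}; that leaves 1.
At row 2, column 5: row 2 has {1,2,3,4}; column 5 has {2,3,4}; that leaves 5.
At row 3, column 1: row 3 has {2,3,4}; column 1 has {1,2,3}; that leaves 5.
At row 3, column 2: row 3 has {2,3,4,5}; column 2 has {2,3,4}; that leaves 1.
At row 4, column 1: row 4 has {2,3}; column 1 has {1,2,3,5}; that leaves 4.
At row 4, column 2: row 4 has {2,3,4}; column 2 has {1,2,3,4}; that leaves 5.
At row 4, column 5: row 4 has {2,3,4,5}; column 5 has {2,3,4,5}; that leaves 1.
At row 5, column 4: row 5 has {1,2,3,4}; column 4 has {1,2,3,4}; that leaves 5.

2 3 5 1 4 / 3 4 1 2 5 / 5 1 3 4 2 / 4 5 2 3 1 / 1 2 4 5 3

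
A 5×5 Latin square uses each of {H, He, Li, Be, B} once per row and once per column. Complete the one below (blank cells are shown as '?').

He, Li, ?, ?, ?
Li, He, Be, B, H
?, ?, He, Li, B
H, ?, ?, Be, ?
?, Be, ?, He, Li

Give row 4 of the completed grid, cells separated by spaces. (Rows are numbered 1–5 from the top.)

H B Li Be He

Cell (r1,c4): row 1 has {He,Li}; column 4 has {He,Li,Be,B} → H.
Cell (r1,c5): row 1 has {H,He,Li}; column 5 has {H,Li,B} → Be.
Cell (r3,c1): row 3 has {He,Li,B}; column 1 has {H,He,Li} → Be.
Cell (r3,c2): row 3 has {He,Li,Be,B}; column 2 has {He,Li,Be} → H.
Cell (r4,c2): row 4 has {H,Be}; column 2 has {H,He,Li,Be} → B.
Cell (r4,c3): row 4 has {H,Be,B}; column 3 has {He,Be} → Li.
Cell (r4,c5): row 4 has {H,Li,Be,B}; column 5 has {H,Li,Be,B} → He.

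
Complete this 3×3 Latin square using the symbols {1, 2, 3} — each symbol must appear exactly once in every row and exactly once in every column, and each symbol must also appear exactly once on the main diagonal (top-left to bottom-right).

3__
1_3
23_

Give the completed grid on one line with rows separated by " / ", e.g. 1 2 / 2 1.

(r2,c2): row 2 has {1,3}; column 2 has {3}; the diagonal has {3}, so it must be 2.
(r3,c3): row 3 has {2,3}; column 3 has {3}; the diagonal has {2,3}, so it must be 1.
(r1,c2): row 1 has {3}; column 2 has {2,3}, so it must be 1.
(r1,c3): row 1 has {1,3}; column 3 has {1,3}, so it must be 2.

3 1 2 / 1 2 3 / 2 3 1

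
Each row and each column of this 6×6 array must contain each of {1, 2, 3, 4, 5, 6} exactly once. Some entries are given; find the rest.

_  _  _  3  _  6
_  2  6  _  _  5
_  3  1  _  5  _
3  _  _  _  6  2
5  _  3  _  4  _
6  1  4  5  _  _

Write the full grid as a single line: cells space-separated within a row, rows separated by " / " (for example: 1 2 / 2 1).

(r3,c6): row 3 has {1,3,5}; column 6 has {2,5,6}, so it must be 4.
(r4,c3): row 4 has {2,3,6}; column 3 has {1,3,4,6}, so it must be 5.
(r5,c2): row 5 has {3,4,5}; column 2 has {1,2,3}, so it must be 6.
(r5,c6): row 5 has {3,4,5,6}; column 6 has {2,4,5,6}, so it must be 1.
(r6,c6): row 6 has {1,4,5,6}; column 6 has {1,2,4,5,6}, so it must be 3.
(r1,c3): row 1 has {3,6}; column 3 has {1,3,4,5,6}, so it must be 2.
(r1,c5): row 1 has {2,3,6}; column 5 has {4,5,6}, so it must be 1.
(r2,c5): row 2 has {2,5,6}; column 5 has {1,4,5,6}, so it must be 3.
(r3,c1): row 3 has {1,3,4,5}; column 1 has {3,5,6}, so it must be 2.
(r3,c4): row 3 has {1,2,3,4,5}; column 4 has {3,5}, so it must be 6.
(r4,c2): row 4 has {2,3,5,6}; column 2 has {1,2,3,6}, so it must be 4.
(r4,c4): row 4 has {2,3,4,5,6}; column 4 has {3,5,6}, so it must be 1.
(r5,c4): row 5 has {1,3,4,5,6}; column 4 has {1,3,5,6}, so it must be 2.
(r6,c5): row 6 has {1,3,4,5,6}; column 5 has {1,3,4,5,6}, so it must be 2.
(r1,c1): row 1 has {1,2,3,6}; column 1 has {2,3,5,6}, so it must be 4.
(r1,c2): row 1 has {1,2,3,4,6}; column 2 has {1,2,3,4,6}, so it must be 5.
(r2,c1): row 2 has {2,3,5,6}; column 1 has {2,3,4,5,6}, so it must be 1.
(r2,c4): row 2 has {1,2,3,5,6}; column 4 has {1,2,3,5,6}, so it must be 4.

4 5 2 3 1 6 / 1 2 6 4 3 5 / 2 3 1 6 5 4 / 3 4 5 1 6 2 / 5 6 3 2 4 1 / 6 1 4 5 2 3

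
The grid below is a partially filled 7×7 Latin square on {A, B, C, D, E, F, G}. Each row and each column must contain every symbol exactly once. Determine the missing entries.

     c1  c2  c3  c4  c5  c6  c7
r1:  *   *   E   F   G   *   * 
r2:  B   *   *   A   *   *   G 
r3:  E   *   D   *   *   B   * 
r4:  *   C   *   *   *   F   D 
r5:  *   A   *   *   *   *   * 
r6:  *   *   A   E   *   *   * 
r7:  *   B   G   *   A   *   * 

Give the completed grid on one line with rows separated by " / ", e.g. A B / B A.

C D E F G A B / B E F A C D G / E G D C F B A / A C B G E F D / G A C B D E F / D F A E B G C / F B G D A C E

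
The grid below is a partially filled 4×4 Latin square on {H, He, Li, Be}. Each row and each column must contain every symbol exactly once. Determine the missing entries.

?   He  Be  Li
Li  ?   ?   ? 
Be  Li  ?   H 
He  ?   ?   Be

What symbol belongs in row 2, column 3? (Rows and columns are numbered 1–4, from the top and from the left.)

H

(r1,c1) = H
(r2,c4) = He
(r3,c3) = He
(r4,c2) = H
(r4,c3) = Li
(r2,c2) = Be
(r2,c3) = H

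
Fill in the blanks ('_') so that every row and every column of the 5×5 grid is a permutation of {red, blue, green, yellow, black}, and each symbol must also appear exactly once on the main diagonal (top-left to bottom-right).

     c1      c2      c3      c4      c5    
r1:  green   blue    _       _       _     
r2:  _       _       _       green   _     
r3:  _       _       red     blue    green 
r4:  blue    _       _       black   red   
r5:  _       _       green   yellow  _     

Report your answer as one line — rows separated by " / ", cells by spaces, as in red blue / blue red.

green blue black red yellow / red yellow blue green black / yellow black red blue green / blue green yellow black red / black red green yellow blue

At row 1, column 4: row 1 has {blue,green}; column 4 has {blue,green,yellow,black}; that leaves red.
At row 2, column 2: row 2 has {green}; column 2 has {blue}; the diagonal has {red,green,black}; that leaves yellow.
At row 3, column 2: row 3 has {red,blue,green}; column 2 has {blue,yellow}; that leaves black.
At row 4, column 2: row 4 has {red,blue,black}; column 2 has {blue,yellow,black}; that leaves green.
At row 4, column 3: row 4 has {red,blue,green,black}; column 3 has {red,green}; that leaves yellow.
At row 5, column 2: row 5 has {green,yellow}; column 2 has {blue,green,yellow,black}; that leaves red.
At row 5, column 5: row 5 has {red,green,yellow}; column 5 has {red,green}; the diagonal has {red,green,yellow,black}; that leaves blue.
At row 1, column 3: row 1 has {red,blue,green}; column 3 has {red,green,yellow}; that leaves black.
At row 1, column 5: row 1 has {red,blue,green,black}; column 5 has {red,blue,green}; that leaves yellow.
At row 2, column 3: row 2 has {green,yellow}; column 3 has {red,green,yellow,black}; that leaves blue.
At row 2, column 5: row 2 has {blue,green,yellow}; column 5 has {red,blue,green,yellow}; that leaves black.
At row 3, column 1: row 3 has {red,blue,green,black}; column 1 has {blue,green}; that leaves yellow.
At row 5, column 1: row 5 has {red,blue,green,yellow}; column 1 has {blue,green,yellow}; that leaves black.
At row 2, column 1: row 2 has {blue,green,yellow,black}; column 1 has {blue,green,yellow,black}; that leaves red.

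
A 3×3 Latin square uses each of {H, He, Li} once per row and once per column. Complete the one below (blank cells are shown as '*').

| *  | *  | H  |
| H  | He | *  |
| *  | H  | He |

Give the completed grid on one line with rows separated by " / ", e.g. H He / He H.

(r1,c2) = Li
(r2,c3) = Li
(r3,c1) = Li
(r1,c1) = He

He Li H / H He Li / Li H He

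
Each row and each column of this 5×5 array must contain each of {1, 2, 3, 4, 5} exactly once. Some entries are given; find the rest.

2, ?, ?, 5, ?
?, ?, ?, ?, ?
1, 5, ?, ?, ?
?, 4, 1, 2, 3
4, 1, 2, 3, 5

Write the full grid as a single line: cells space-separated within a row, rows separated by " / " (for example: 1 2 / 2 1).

2 3 4 5 1 / 3 2 5 1 4 / 1 5 3 4 2 / 5 4 1 2 3 / 4 1 2 3 5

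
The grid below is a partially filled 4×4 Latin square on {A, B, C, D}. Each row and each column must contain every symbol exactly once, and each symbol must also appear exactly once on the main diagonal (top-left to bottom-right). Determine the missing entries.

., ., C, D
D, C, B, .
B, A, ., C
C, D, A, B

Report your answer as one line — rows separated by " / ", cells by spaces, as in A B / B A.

A B C D / D C B A / B A D C / C D A B

At row 1, column 1: row 1 has {C,D}; column 1 has {B,C,D}; the diagonal has {B,C}; that leaves A.
At row 1, column 2: row 1 has {A,C,D}; column 2 has {A,C,D}; that leaves B.
At row 2, column 4: row 2 has {B,C,D}; column 4 has {B,C,D}; that leaves A.
At row 3, column 3: row 3 has {A,B,C}; column 3 has {A,B,C}; the diagonal has {A,B,C}; that leaves D.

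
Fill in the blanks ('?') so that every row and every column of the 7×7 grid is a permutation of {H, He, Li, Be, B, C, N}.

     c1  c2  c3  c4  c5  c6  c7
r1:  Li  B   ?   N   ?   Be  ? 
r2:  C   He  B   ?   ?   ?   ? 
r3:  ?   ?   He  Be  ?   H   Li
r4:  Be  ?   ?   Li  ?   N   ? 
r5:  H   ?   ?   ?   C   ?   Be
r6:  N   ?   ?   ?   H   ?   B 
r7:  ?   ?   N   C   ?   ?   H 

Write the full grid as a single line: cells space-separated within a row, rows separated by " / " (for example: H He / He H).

(r1,c5): row 1 has {Li,Be,B,N}; column 5 has {H,C}, so it must be He.
(r1,c7): row 1 has {He,Li,Be,B,N}; column 7 has {H,Li,Be,B}, so it must be C.
(r2,c4): row 2 has {He,B,C}; column 4 has {Li,Be,C,N}, so it must be H.
(r2,c6): row 2 has {H,He,B,C}; column 6 has {H,Be,N}, so it must be Li.
(r2,c7): row 2 has {H,He,Li,B,C}; column 7 has {H,Li,Be,B,C}, so it must be N.
(r3,c1): row 3 has {H,He,Li,Be}; column 1 has {H,Li,Be,C,N}, so it must be B.
(r3,c5): row 3 has {H,He,Li,Be,B}; column 5 has {H,He,C}, so it must be N.
(r4,c5): row 4 has {Li,Be,N}; column 5 has {H,He,C,N}, so it must be B.
(r4,c7): row 4 has {Li,Be,B,N}; column 7 has {H,Li,Be,B,C,N}, so it must be He.
(r5,c3): row 5 has {H,Be,C}; column 3 has {He,B,N}, so it must be Li.
(r6,c4): row 6 has {H,B,N}; column 4 has {H,Li,Be,C,N}, so it must be He.
(r6,c6): row 6 has {H,He,B,N}; column 6 has {H,Li,Be,N}, so it must be C.
(r7,c1): row 7 has {H,C,N}; column 1 has {H,Li,Be,B,C,N}, so it must be He.
(r7,c6): row 7 has {H,He,C,N}; column 6 has {H,Li,Be,C,N}, so it must be B.
(r1,c3): row 1 has {He,Li,Be,B,C,N}; column 3 has {He,Li,B,N}, so it must be H.
(r2,c5): row 2 has {H,He,Li,B,C,N}; column 5 has {H,He,B,C,N}, so it must be Be.
(r3,c2): row 3 has {H,He,Li,Be,B,N}; column 2 has {He,B}, so it must be C.
(r4,c2): row 4 has {He,Li,Be,B,N}; column 2 has {He,B,C}, so it must be H.
(r4,c3): row 4 has {H,He,Li,Be,B,N}; column 3 has {H,He,Li,B,N}, so it must be C.
(r5,c2): row 5 has {H,Li,Be,C}; column 2 has {H,He,B,C}, so it must be N.
(r5,c4): row 5 has {H,Li,Be,C,N}; column 4 has {H,He,Li,Be,C,N}, so it must be B.
(r5,c6): row 5 has {H,Li,Be,B,C,N}; column 6 has {H,Li,Be,B,C,N}, so it must be He.
(r6,c3): row 6 has {H,He,B,C,N}; column 3 has {H,He,Li,B,C,N}, so it must be Be.
(r7,c5): row 7 has {H,He,B,C,N}; column 5 has {H,He,Be,B,C,N}, so it must be Li.
(r6,c2): row 6 has {H,He,Be,B,C,N}; column 2 has {H,He,B,C,N}, so it must be Li.
(r7,c2): row 7 has {H,He,Li,B,C,N}; column 2 has {H,He,Li,B,C,N}, so it must be Be.

Li B H N He Be C / C He B H Be Li N / B C He Be N H Li / Be H C Li B N He / H N Li B C He Be / N Li Be He H C B / He Be N C Li B H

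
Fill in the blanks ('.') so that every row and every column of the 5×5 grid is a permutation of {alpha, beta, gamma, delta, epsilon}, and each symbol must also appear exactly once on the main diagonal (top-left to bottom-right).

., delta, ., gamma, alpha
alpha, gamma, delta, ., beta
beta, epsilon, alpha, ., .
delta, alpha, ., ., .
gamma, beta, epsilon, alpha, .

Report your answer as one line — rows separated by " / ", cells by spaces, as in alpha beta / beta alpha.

(r1,c1) = epsilon
(r1,c3) = beta
(r2,c4) = epsilon
(r3,c4) = delta
(r3,c5) = gamma
(r4,c3) = gamma
(r4,c4) = beta
(r4,c5) = epsilon
(r5,c5) = delta

epsilon delta beta gamma alpha / alpha gamma delta epsilon beta / beta epsilon alpha delta gamma / delta alpha gamma beta epsilon / gamma beta epsilon alpha delta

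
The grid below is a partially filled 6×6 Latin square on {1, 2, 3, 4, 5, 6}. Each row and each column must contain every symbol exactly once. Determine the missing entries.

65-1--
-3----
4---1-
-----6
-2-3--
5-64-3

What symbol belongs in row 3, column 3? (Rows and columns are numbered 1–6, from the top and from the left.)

3

(r3,c2) = 6
(r5,c1) = 1
(r6,c2) = 1
(r6,c5) = 2
(r2,c1) = 2
(r4,c1) = 3
(r4,c2) = 4
(r4,c5) = 5
(r4,c4) = 2
(r3,c4) = 5
(r3,c6) = 2
(r4,c3) = 1
(r1,c6) = 4
(r2,c4) = 6
(r2,c5) = 4
(r3,c3) = 3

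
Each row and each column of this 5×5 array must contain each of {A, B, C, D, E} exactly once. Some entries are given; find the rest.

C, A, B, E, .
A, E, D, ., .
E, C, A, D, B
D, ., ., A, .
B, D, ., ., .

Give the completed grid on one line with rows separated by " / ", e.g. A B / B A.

At row 1, column 5: row 1 has {A,B,C,E}; column 5 has {B}; that leaves D.
At row 2, column 5: row 2 has {A,D,E}; column 5 has {B,D}; that leaves C.
At row 4, column 2: row 4 has {A,D}; column 2 has {A,C,D,E}; that leaves B.
At row 4, column 5: row 4 has {A,B,D}; column 5 has {B,C,D}; that leaves E.
At row 5, column 4: row 5 has {B,D}; column 4 has {A,D,E}; that leaves C.
At row 5, column 5: row 5 has {B,C,D}; column 5 has {B,C,D,E}; that leaves A.
At row 2, column 4: row 2 has {A,C,D,E}; column 4 has {A,C,D,E}; that leaves B.
At row 4, column 3: row 4 has {A,B,D,E}; column 3 has {A,B,D}; that leaves C.
At row 5, column 3: row 5 has {A,B,C,D}; column 3 has {A,B,C,D}; that leaves E.

C A B E D / A E D B C / E C A D B / D B C A E / B D E C A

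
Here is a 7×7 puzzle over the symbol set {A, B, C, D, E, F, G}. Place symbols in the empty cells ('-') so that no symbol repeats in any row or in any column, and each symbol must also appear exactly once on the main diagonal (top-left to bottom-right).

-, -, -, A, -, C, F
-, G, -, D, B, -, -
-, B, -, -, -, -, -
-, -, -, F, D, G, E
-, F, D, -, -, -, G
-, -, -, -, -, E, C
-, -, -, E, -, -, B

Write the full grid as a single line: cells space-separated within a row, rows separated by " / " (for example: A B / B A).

(r1,c1) = D
(r1,c2) = E
(r1,c5) = G
(r2,c7) = A
(r3,c7) = D
(r1,c3) = B
(r2,c6) = F
(r3,c6) = A
(r5,c6) = B
(r7,c6) = D
(r3,c3) = C
(r3,c4) = G
(r4,c3) = A
(r5,c4) = C
(r5,c5) = A
(r6,c4) = B
(r6,c5) = F
(r7,c5) = C
(r2,c3) = E
(r3,c5) = E
(r4,c2) = C
(r5,c1) = E
(r6,c3) = G
(r7,c2) = A
(r7,c3) = F
(r2,c1) = C
(r3,c1) = F
(r4,c1) = B
(r6,c1) = A
(r6,c2) = D
(r7,c1) = G

D E B A G C F / C G E D B F A / F B C G E A D / B C A F D G E / E F D C A B G / A D G B F E C / G A F E C D B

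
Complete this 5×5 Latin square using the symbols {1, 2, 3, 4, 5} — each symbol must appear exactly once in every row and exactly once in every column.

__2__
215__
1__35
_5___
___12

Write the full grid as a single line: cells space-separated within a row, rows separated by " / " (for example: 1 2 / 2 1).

Cell (r2,c4): row 2 has {1,2,5}; column 4 has {1,3} → 4.
Cell (r2,c5): row 2 has {1,2,4,5}; column 5 has {2,5} → 3.
Cell (r3,c3): row 3 has {1,3,5}; column 3 has {2,5} → 4.
Cell (r4,c4): row 4 has {5}; column 4 has {1,3,4} → 2.
Cell (r5,c3): row 5 has {1,2}; column 3 has {2,4,5} → 3.
Cell (r1,c4): row 1 has {2}; column 4 has {1,2,3,4} → 5.
Cell (r3,c2): row 3 has {1,3,4,5}; column 2 has {1,5} → 2.
Cell (r4,c3): row 4 has {2,5}; column 3 has {2,3,4,5} → 1.
Cell (r4,c5): row 4 has {1,2,5}; column 5 has {2,3,5} → 4.
Cell (r5,c2): row 5 has {1,2,3}; column 2 has {1,2,5} → 4.
Cell (r1,c2): row 1 has {2,5}; column 2 has {1,2,4,5} → 3.
Cell (r1,c5): row 1 has {2,3,5}; column 5 has {2,3,4,5} → 1.
Cell (r4,c1): row 4 has {1,2,4,5}; column 1 has {1,2} → 3.
Cell (r5,c1): row 5 has {1,2,3,4}; column 1 has {1,2,3} → 5.
Cell (r1,c1): row 1 has {1,2,3,5}; column 1 has {1,2,3,5} → 4.

4 3 2 5 1 / 2 1 5 4 3 / 1 2 4 3 5 / 3 5 1 2 4 / 5 4 3 1 2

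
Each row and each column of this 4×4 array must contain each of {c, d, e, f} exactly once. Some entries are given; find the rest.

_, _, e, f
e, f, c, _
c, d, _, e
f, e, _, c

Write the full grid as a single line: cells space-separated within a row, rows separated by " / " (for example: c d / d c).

d c e f / e f c d / c d f e / f e d c

(r1,c1) = d
(r1,c2) = c
(r2,c4) = d
(r3,c3) = f
(r4,c3) = d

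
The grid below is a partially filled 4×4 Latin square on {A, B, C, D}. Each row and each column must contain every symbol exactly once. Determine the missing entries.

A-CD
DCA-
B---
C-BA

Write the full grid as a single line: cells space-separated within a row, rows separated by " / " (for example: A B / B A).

A B C D / D C A B / B A D C / C D B A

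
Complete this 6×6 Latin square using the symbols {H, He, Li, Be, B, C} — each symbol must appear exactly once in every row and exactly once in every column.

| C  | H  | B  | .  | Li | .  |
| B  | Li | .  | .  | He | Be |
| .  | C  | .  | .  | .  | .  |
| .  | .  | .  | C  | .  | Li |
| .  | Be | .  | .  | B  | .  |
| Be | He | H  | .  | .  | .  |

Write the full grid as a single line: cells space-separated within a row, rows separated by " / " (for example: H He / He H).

At row 1, column 6: row 1 has {H,Li,B,C}; column 6 has {Li,Be}; that leaves He.
At row 2, column 3: row 2 has {He,Li,Be,B}; column 3 has {H,B}; that leaves C.
At row 2, column 4: row 2 has {He,Li,Be,B,C}; column 4 has {C}; that leaves H.
At row 4, column 2: row 4 has {Li,C}; column 2 has {H,He,Li,Be,C}; that leaves B.
At row 6, column 5: row 6 has {H,He,Be}; column 5 has {He,Li,B}; that leaves C.
At row 6, column 6: row 6 has {H,He,Be,C}; column 6 has {He,Li,Be}; that leaves B.
At row 1, column 4: row 1 has {H,He,Li,B,C}; column 4 has {H,C}; that leaves Be.
At row 3, column 6: row 3 has {C}; column 6 has {He,Li,Be,B}; that leaves H.
At row 5, column 6: row 5 has {Be,B}; column 6 has {H,He,Li,Be,B}; that leaves C.
At row 6, column 4: row 6 has {H,He,Be,B,C}; column 4 has {H,Be,C}; that leaves Li.
At row 3, column 5: row 3 has {H,C}; column 5 has {He,Li,B,C}; that leaves Be.
At row 4, column 5: row 4 has {Li,B,C}; column 5 has {He,Li,Be,B,C}; that leaves H.
At row 5, column 4: row 5 has {Be,B,C}; column 4 has {H,Li,Be,C}; that leaves He.
At row 3, column 4: row 3 has {H,Be,C}; column 4 has {H,He,Li,Be,C}; that leaves B.
At row 4, column 1: row 4 has {H,Li,B,C}; column 1 has {Be,B,C}; that leaves He.
At row 4, column 3: row 4 has {H,He,Li,B,C}; column 3 has {H,B,C}; that leaves Be.
At row 5, column 3: row 5 has {He,Be,B,C}; column 3 has {H,Be,B,C}; that leaves Li.
At row 3, column 1: row 3 has {H,Be,B,C}; column 1 has {He,Be,B,C}; that leaves Li.
At row 3, column 3: row 3 has {H,Li,Be,B,C}; column 3 has {H,Li,Be,B,C}; that leaves He.
At row 5, column 1: row 5 has {He,Li,Be,B,C}; column 1 has {He,Li,Be,B,C}; that leaves H.

C H B Be Li He / B Li C H He Be / Li C He B Be H / He B Be C H Li / H Be Li He B C / Be He H Li C B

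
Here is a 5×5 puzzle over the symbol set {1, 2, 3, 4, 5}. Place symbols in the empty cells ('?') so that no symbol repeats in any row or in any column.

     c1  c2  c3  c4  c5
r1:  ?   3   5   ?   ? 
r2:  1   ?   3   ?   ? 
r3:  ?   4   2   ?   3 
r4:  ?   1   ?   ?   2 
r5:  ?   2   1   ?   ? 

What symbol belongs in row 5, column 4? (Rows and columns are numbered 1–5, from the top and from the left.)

3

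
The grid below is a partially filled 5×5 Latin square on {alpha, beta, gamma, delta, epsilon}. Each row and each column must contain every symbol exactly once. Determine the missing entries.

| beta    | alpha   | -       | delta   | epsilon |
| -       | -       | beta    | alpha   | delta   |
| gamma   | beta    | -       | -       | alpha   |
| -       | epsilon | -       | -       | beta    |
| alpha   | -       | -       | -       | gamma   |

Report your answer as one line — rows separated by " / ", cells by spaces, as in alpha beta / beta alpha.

beta alpha gamma delta epsilon / epsilon gamma beta alpha delta / gamma beta delta epsilon alpha / delta epsilon alpha gamma beta / alpha delta epsilon beta gamma

(r1,c3) = gamma
(r2,c1) = epsilon
(r2,c2) = gamma
(r3,c4) = epsilon
(r4,c1) = delta
(r4,c3) = alpha
(r4,c4) = gamma
(r5,c2) = delta
(r5,c3) = epsilon
(r5,c4) = beta
(r3,c3) = delta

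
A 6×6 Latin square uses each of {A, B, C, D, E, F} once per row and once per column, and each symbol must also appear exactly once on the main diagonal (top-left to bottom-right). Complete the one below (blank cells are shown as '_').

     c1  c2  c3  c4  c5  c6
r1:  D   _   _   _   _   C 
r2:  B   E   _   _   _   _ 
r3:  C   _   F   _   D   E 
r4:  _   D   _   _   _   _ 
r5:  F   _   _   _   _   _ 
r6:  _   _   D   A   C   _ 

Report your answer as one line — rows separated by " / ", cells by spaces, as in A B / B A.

D B A F E C / B E C D F A / C A F B D E / A D E C B F / F C B E A D / E F D A C B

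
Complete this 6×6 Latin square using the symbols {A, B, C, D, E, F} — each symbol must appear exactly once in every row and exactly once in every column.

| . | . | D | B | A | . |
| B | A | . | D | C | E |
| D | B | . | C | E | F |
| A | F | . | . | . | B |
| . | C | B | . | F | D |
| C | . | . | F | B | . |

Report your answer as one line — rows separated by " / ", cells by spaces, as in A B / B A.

(r1,c2) = E
(r1,c6) = C
(r2,c3) = F
(r3,c3) = A
(r4,c4) = E
(r4,c5) = D
(r5,c1) = E
(r5,c4) = A
(r6,c2) = D
(r6,c3) = E
(r6,c6) = A
(r1,c1) = F
(r4,c3) = C

F E D B A C / B A F D C E / D B A C E F / A F C E D B / E C B A F D / C D E F B A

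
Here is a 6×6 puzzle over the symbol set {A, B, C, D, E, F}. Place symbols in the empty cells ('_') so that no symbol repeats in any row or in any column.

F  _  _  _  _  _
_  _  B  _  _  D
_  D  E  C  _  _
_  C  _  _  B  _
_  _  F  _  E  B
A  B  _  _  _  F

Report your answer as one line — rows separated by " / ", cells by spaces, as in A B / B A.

F E D B A C / E F B A C D / B D E C F A / D C A F B E / C A F D E B / A B C E D F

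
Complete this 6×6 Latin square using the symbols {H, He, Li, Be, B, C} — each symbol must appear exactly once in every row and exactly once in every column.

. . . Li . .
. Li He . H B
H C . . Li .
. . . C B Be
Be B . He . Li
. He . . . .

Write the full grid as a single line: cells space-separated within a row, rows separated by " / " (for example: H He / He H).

B Be C Li He H / C Li He Be H B / H C Be B Li He / He H Li C B Be / Be B H He C Li / Li He B H Be C

Cell (r2,c1): row 2 has {H,He,Li,B}; column 1 has {H,Be} → C.
Cell (r2,c4): row 2 has {H,He,Li,B,C}; column 4 has {He,Li,C} → Be.
Cell (r3,c4): row 3 has {H,Li,C}; column 4 has {He,Li,Be,C} → B.
Cell (r3,c6): row 3 has {H,Li,B,C}; column 6 has {Li,Be,B} → He.
Cell (r4,c2): row 4 has {Be,B,C}; column 2 has {He,Li,B,C} → H.
Cell (r4,c3): row 4 has {H,Be,B,C}; column 3 has {He} → Li.
Cell (r5,c5): row 5 has {He,Li,Be,B}; column 5 has {H,Li,B} → C.
Cell (r6,c4): row 6 has {He}; column 4 has {He,Li,Be,B,C} → H.
Cell (r6,c5): row 6 has {H,He}; column 5 has {H,Li,B,C} → Be.
Cell (r6,c6): row 6 has {H,He,Be}; column 6 has {He,Li,Be,B} → C.
Cell (r1,c2): row 1 has {Li}; column 2 has {H,He,Li,B,C} → Be.
Cell (r1,c5): row 1 has {Li,Be}; column 5 has {H,Li,Be,B,C} → He.
Cell (r1,c6): row 1 has {He,Li,Be}; column 6 has {He,Li,Be,B,C} → H.
Cell (r3,c3): row 3 has {H,He,Li,B,C}; column 3 has {He,Li} → Be.
Cell (r4,c1): row 4 has {H,Li,Be,B,C}; column 1 has {H,Be,C} → He.
Cell (r5,c3): row 5 has {He,Li,Be,B,C}; column 3 has {He,Li,Be} → H.
Cell (r6,c3): row 6 has {H,He,Be,C}; column 3 has {H,He,Li,Be} → B.
Cell (r1,c1): row 1 has {H,He,Li,Be}; column 1 has {H,He,Be,C} → B.
Cell (r1,c3): row 1 has {H,He,Li,Be,B}; column 3 has {H,He,Li,Be,B} → C.
Cell (r6,c1): row 6 has {H,He,Be,B,C}; column 1 has {H,He,Be,B,C} → Li.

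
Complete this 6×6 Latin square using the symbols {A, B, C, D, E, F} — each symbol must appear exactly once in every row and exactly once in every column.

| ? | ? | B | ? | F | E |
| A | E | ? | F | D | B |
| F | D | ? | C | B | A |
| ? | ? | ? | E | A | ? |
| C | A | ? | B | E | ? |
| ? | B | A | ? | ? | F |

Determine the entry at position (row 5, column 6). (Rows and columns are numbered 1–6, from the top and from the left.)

D

row 1 has {B,E,F}; column 1 has {A,C,F} — only D is left for (r1,c1).
row 1 has {B,D,E,F}; column 2 has {A,B,D,E} — only C is left for (r1,c2).
row 1 has {B,C,D,E,F}; column 4 has {B,C,E,F} — only A is left for (r1,c4).
row 2 has {A,B,D,E,F}; column 3 has {A,B} — only C is left for (r2,c3).
row 3 has {A,B,C,D,F}; column 3 has {A,B,C} — only E is left for (r3,c3).
row 4 has {A,E}; column 1 has {A,C,D,F} — only B is left for (r4,c1).
row 4 has {A,B,E}; column 2 has {A,B,C,D,E} — only F is left for (r4,c2).
row 4 has {A,B,E,F}; column 3 has {A,B,C,E} — only D is left for (r4,c3).
row 4 has {A,B,D,E,F}; column 6 has {A,B,E,F} — only C is left for (r4,c6).
row 5 has {A,B,C,E}; column 3 has {A,B,C,D,E} — only F is left for (r5,c3).
row 5 has {A,B,C,E,F}; column 6 has {A,B,C,E,F} — only D is left for (r5,c6).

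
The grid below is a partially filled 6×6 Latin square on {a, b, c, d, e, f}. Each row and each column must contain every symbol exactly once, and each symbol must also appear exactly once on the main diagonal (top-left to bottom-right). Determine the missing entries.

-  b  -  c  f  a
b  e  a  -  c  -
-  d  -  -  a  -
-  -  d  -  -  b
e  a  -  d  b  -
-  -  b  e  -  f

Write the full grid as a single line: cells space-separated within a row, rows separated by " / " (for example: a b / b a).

(r1,c1) = d
(r1,c3) = e
(r2,c4) = f
(r2,c6) = d
(r3,c3) = c
(r3,c4) = b
(r3,c6) = e
(r4,c4) = a
(r4,c5) = e
(r5,c3) = f
(r5,c6) = c
(r6,c2) = c
(r6,c5) = d
(r3,c1) = f
(r4,c1) = c
(r4,c2) = f
(r6,c1) = a

d b e c f a / b e a f c d / f d c b a e / c f d a e b / e a f d b c / a c b e d f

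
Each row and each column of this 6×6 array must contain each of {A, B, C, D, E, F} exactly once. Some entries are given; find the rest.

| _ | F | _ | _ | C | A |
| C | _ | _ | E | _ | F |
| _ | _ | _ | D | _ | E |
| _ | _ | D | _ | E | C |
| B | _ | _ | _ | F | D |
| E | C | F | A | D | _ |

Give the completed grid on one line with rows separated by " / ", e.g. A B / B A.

(r1,c1) = D
(r1,c4) = B
(r4,c4) = F
(r5,c4) = C
(r6,c6) = B
(r1,c3) = E
(r4,c1) = A
(r4,c2) = B
(r5,c3) = A
(r2,c3) = B
(r2,c5) = A
(r3,c1) = F
(r3,c2) = A
(r3,c3) = C
(r3,c5) = B
(r5,c2) = E
(r2,c2) = D

D F E B C A / C D B E A F / F A C D B E / A B D F E C / B E A C F D / E C F A D B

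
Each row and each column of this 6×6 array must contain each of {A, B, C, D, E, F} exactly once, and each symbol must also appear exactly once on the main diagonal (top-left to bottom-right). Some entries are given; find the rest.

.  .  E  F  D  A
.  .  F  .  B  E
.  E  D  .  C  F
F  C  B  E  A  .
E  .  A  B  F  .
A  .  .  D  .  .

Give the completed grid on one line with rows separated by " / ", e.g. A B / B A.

Cell (r1,c2): row 1 has {A,D,E,F}; column 2 has {C,E} → B.
Cell (r2,c2): row 2 has {B,E,F}; column 2 has {B,C,E}; the diagonal has {D,E,F} → A.
Cell (r2,c4): row 2 has {A,B,E,F}; column 4 has {B,D,E,F} → C.
Cell (r3,c1): row 3 has {C,D,E,F}; column 1 has {A,E,F} → B.
Cell (r3,c4): row 3 has {B,C,D,E,F}; column 4 has {B,C,D,E,F} → A.
Cell (r4,c6): row 4 has {A,B,C,E,F}; column 6 has {A,E,F} → D.
Cell (r5,c2): row 5 has {A,B,E,F}; column 2 has {A,B,C,E} → D.
Cell (r5,c6): row 5 has {A,B,D,E,F}; column 6 has {A,D,E,F} → C.
Cell (r6,c2): row 6 has {A,D}; column 2 has {A,B,C,D,E} → F.
Cell (r6,c3): row 6 has {A,D,F}; column 3 has {A,B,D,E,F} → C.
Cell (r6,c5): row 6 has {A,C,D,F}; column 5 has {A,B,C,D,F} → E.
Cell (r6,c6): row 6 has {A,C,D,E,F}; column 6 has {A,C,D,E,F}; the diagonal has {A,D,E,F} → B.
Cell (r1,c1): row 1 has {A,B,D,E,F}; column 1 has {A,B,E,F}; the diagonal has {A,B,D,E,F} → C.
Cell (r2,c1): row 2 has {A,B,C,E,F}; column 1 has {A,B,C,E,F} → D.

C B E F D A / D A F C B E / B E D A C F / F C B E A D / E D A B F C / A F C D E B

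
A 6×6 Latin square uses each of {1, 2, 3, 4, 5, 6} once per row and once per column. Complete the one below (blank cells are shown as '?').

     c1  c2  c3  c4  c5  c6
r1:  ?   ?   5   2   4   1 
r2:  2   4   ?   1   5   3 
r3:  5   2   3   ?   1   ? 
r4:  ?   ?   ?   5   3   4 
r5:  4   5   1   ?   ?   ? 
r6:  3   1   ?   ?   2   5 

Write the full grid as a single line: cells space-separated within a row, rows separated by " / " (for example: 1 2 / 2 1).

(r1,c1): row 1 has {1,2,4,5}; column 1 has {2,3,4,5}, so it must be 6.
(r1,c2): row 1 has {1,2,4,5,6}; column 2 has {1,2,4,5}, so it must be 3.
(r2,c3): row 2 has {1,2,3,4,5}; column 3 has {1,3,5}, so it must be 6.
(r3,c6): row 3 has {1,2,3,5}; column 6 has {1,3,4,5}, so it must be 6.
(r4,c1): row 4 has {3,4,5}; column 1 has {2,3,4,5,6}, so it must be 1.
(r4,c2): row 4 has {1,3,4,5}; column 2 has {1,2,3,4,5}, so it must be 6.
(r4,c3): row 4 has {1,3,4,5,6}; column 3 has {1,3,5,6}, so it must be 2.
(r5,c5): row 5 has {1,4,5}; column 5 has {1,2,3,4,5}, so it must be 6.
(r5,c6): row 5 has {1,4,5,6}; column 6 has {1,3,4,5,6}, so it must be 2.
(r6,c3): row 6 has {1,2,3,5}; column 3 has {1,2,3,5,6}, so it must be 4.
(r6,c4): row 6 has {1,2,3,4,5}; column 4 has {1,2,5}, so it must be 6.
(r3,c4): row 3 has {1,2,3,5,6}; column 4 has {1,2,5,6}, so it must be 4.
(r5,c4): row 5 has {1,2,4,5,6}; column 4 has {1,2,4,5,6}, so it must be 3.

6 3 5 2 4 1 / 2 4 6 1 5 3 / 5 2 3 4 1 6 / 1 6 2 5 3 4 / 4 5 1 3 6 2 / 3 1 4 6 2 5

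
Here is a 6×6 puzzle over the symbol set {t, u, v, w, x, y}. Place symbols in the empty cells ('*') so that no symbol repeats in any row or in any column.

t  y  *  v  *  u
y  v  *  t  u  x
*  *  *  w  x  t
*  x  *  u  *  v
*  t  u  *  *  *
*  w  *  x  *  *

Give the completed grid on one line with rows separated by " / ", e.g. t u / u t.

At row 1, column 5: row 1 has {t,u,v,y}; column 5 has {u,x}; that leaves w.
At row 2, column 3: row 2 has {t,u,v,x,y}; column 3 has {u}; that leaves w.
At row 3, column 2: row 3 has {t,w,x}; column 2 has {t,v,w,x,y}; that leaves u.
At row 4, column 1: row 4 has {u,v,x}; column 1 has {t,y}; that leaves w.
At row 5, column 4: row 5 has {t,u}; column 4 has {t,u,v,w,x}; that leaves y.
At row 5, column 5: row 5 has {t,u,y}; column 5 has {u,w,x}; that leaves v.
At row 5, column 6: row 5 has {t,u,v,y}; column 6 has {t,u,v,x}; that leaves w.
At row 6, column 6: row 6 has {w,x}; column 6 has {t,u,v,w,x}; that leaves y.
At row 1, column 3: row 1 has {t,u,v,w,y}; column 3 has {u,w}; that leaves x.
At row 3, column 1: row 3 has {t,u,w,x}; column 1 has {t,w,y}; that leaves v.
At row 3, column 3: row 3 has {t,u,v,w,x}; column 3 has {u,w,x}; that leaves y.
At row 4, column 3: row 4 has {u,v,w,x}; column 3 has {u,w,x,y}; that leaves t.
At row 4, column 5: row 4 has {t,u,v,w,x}; column 5 has {u,v,w,x}; that leaves y.
At row 5, column 1: row 5 has {t,u,v,w,y}; column 1 has {t,v,w,y}; that leaves x.
At row 6, column 1: row 6 has {w,x,y}; column 1 has {t,v,w,x,y}; that leaves u.
At row 6, column 3: row 6 has {u,w,x,y}; column 3 has {t,u,w,x,y}; that leaves v.
At row 6, column 5: row 6 has {u,v,w,x,y}; column 5 has {u,v,w,x,y}; that leaves t.

t y x v w u / y v w t u x / v u y w x t / w x t u y v / x t u y v w / u w v x t y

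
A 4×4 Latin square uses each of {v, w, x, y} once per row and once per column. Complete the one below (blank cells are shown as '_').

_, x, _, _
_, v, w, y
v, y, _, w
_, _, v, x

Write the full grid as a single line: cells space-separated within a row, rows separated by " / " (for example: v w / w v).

w x y v / x v w y / v y x w / y w v x

(r1,c3): row 1 has {x}; column 3 has {v,w}, so it must be y.
(r1,c4): row 1 has {x,y}; column 4 has {w,x,y}, so it must be v.
(r2,c1): row 2 has {v,w,y}; column 1 has {v}, so it must be x.
(r3,c3): row 3 has {v,w,y}; column 3 has {v,w,y}, so it must be x.
(r4,c2): row 4 has {v,x}; column 2 has {v,x,y}, so it must be w.
(r1,c1): row 1 has {v,x,y}; column 1 has {v,x}, so it must be w.
(r4,c1): row 4 has {v,w,x}; column 1 has {v,w,x}, so it must be y.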